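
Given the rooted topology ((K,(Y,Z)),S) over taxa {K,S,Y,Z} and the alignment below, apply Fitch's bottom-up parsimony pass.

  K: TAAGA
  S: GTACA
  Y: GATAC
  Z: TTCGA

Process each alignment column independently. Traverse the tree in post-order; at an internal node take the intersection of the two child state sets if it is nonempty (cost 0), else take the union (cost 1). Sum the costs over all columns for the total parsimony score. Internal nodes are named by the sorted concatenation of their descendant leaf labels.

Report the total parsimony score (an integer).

site 0, node YZ: Y={G} ∪ Z={T} → {G,T} (+1)
site 0, node KYZ: K={T} ∩ YZ={G,T} → {T} (+0)
site 0, node KSYZ: KYZ={T} ∪ S={G} → {G,T} (+1)
site 1, node YZ: Y={A} ∪ Z={T} → {A,T} (+1)
site 1, node KYZ: K={A} ∩ YZ={A,T} → {A} (+0)
site 1, node KSYZ: KYZ={A} ∪ S={T} → {A,T} (+1)
site 2, node YZ: Y={T} ∪ Z={C} → {C,T} (+1)
site 2, node KYZ: K={A} ∪ YZ={C,T} → {A,C,T} (+1)
site 2, node KSYZ: KYZ={A,C,T} ∩ S={A} → {A} (+0)
site 3, node YZ: Y={A} ∪ Z={G} → {A,G} (+1)
site 3, node KYZ: K={G} ∩ YZ={A,G} → {G} (+0)
site 3, node KSYZ: KYZ={G} ∪ S={C} → {C,G} (+1)
site 4, node YZ: Y={C} ∪ Z={A} → {A,C} (+1)
site 4, node KYZ: K={A} ∩ YZ={A,C} → {A} (+0)
site 4, node KSYZ: KYZ={A} ∩ S={A} → {A} (+0)
per-site changes: [2, 2, 2, 2, 1]; total = 9

9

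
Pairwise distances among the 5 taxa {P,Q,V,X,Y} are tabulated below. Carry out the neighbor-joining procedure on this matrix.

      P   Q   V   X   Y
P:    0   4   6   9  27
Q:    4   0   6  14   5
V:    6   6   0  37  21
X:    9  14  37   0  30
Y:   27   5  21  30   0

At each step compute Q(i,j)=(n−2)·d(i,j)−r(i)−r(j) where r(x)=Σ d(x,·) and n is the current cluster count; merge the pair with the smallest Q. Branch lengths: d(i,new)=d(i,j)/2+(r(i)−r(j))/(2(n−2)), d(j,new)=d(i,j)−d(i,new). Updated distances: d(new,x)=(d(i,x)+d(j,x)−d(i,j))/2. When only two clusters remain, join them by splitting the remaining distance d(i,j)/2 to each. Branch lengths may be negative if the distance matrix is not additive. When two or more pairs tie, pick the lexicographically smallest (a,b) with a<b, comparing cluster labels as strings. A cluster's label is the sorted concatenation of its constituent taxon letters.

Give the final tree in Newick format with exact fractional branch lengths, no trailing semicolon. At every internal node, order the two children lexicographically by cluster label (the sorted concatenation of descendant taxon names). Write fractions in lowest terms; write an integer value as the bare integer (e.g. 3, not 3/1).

step 1: merge (P,X) at d=9, Q=-109; branch lengths P→-17/6, X→71/6; new cluster PX
  updated: d(PX,Q)=9/2, d(PX,V)=17, d(PX,Y)=24
step 2: merge (PX,V) at d=17, Q=-111/2; branch lengths PX→71/8, V→65/8; new cluster PVX
  updated: d(PVX,Q)=-13/4, d(PVX,Y)=14
step 3: merge (PVX,Q) at d=-13/4, Q=-63/4; branch lengths PVX→23/8, Q→-49/8; new cluster PQVX
  updated: d(PQVX,Y)=89/8
step 4: merge (PQVX,Y) at d=89/8; branch lengths PQVX→89/16, Y→89/16; new cluster PQVXY
final tree: ((((P:-17/6,X:71/6):71/8,V:65/8):23/8,Q:-49/8):89/16,Y:89/16)
total length: 271/8

((((P:-17/6,X:71/6):71/8,V:65/8):23/8,Q:-49/8):89/16,Y:89/16)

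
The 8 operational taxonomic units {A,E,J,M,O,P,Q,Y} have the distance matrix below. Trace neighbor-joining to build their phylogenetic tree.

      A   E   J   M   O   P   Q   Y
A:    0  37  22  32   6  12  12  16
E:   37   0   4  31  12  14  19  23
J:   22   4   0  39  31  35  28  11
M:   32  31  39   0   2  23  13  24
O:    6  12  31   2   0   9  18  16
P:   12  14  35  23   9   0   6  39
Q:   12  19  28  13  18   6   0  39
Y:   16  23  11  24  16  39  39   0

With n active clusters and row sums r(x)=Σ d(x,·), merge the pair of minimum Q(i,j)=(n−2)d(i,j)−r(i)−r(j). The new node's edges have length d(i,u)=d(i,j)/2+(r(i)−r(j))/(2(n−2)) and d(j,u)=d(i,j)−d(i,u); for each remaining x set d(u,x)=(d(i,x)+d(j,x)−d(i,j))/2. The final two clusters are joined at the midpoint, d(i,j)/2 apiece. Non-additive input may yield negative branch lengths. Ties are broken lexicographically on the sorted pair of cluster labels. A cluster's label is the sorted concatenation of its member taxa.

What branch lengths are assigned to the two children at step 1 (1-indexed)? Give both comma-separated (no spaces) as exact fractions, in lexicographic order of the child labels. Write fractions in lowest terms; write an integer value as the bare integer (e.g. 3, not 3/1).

1. join E+J (d=4, Q=-286) ⇒ EJ; edges |E|=-1/2, |J|=9/2
  updated: d(A,EJ)=55/2, d(EJ,M)=33, d(EJ,O)=39/2, d(EJ,P)=45/2, d(EJ,Q)=43/2, d(EJ,Y)=15
2. join EJ+Y (d=15, Q=-213) ⇒ EJY; edges |EJ|=13/2, |Y|=17/2
  updated: d(A,EJY)=57/4, d(EJY,M)=21, d(EJY,O)=41/4, d(EJY,P)=93/4, d(EJY,Q)=91/4
3. join M+O (d=2, Q=-513/4) ⇒ MO; edges |M|=215/32, |O|=-151/32
  updated: d(A,MO)=18, d(EJY,MO)=117/8, d(MO,P)=15, d(MO,Q)=29/2
4. join P+Q (d=6, Q=-187/2) ⇒ PQ; edges |P|=19/6, |Q|=17/6
  updated: d(A,PQ)=9, d(EJY,PQ)=20, d(MO,PQ)=47/4
5. join A+PQ (d=9, Q=-64) ⇒ APQ; edges |A|=37/8, |PQ|=35/8
  updated: d(APQ,EJY)=101/8, d(APQ,MO)=83/8
6. join APQ+EJY (d=101/8, Q=-301/8) ⇒ AEJPQY; edges |APQ|=67/16, |EJY|=135/16
  updated: d(AEJPQY,MO)=99/16
7. join AEJPQY+MO (d=99/16) ⇒ AEJMOPQY; edges |AEJPQY|=99/32, |MO|=99/32
final tree: (((A:37/8,(P:19/6,Q:17/6):35/8):67/16,((E:-1/2,J:9/2):13/2,Y:17/2):135/16):99/32,(M:215/32,O:-151/32):99/32)
total length: 877/16

-1/2,9/2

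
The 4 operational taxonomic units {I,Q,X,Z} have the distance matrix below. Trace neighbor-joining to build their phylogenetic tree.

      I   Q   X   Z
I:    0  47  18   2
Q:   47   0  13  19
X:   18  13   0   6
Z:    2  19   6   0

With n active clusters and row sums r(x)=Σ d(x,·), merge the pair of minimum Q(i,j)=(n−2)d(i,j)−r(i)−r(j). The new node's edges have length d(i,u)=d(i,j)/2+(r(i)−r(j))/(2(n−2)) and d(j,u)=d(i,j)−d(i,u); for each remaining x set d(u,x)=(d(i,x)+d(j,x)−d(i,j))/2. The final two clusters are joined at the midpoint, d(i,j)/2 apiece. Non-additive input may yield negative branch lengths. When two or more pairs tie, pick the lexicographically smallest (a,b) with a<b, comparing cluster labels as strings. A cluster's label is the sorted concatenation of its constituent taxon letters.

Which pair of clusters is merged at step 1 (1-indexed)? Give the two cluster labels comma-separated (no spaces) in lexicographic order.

iteration 1: select I,Z (d=2, Q=-90); attach at lengths (11, -9); label the merged cluster IZ
  updated: d(IZ,Q)=32, d(IZ,X)=11
iteration 2: select IZ,Q (d=32, Q=-56); attach at lengths (15, 17); label the merged cluster IQZ
  updated: d(IQZ,X)=-4
iteration 3: select IQZ,X (d=-4); attach at lengths (-2, -2); label the merged cluster IQXZ
final tree: (((I:11,Z:-9):15,Q:17):-2,X:-2)
total length: 30

I,Z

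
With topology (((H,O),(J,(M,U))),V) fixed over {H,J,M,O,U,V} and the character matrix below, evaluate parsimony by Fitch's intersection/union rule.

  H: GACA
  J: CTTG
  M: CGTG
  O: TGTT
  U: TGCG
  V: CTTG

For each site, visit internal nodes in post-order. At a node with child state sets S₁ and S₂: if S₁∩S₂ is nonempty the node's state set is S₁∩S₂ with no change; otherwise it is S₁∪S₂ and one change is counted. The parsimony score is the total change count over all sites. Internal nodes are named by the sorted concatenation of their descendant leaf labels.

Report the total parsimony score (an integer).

[col 0] HO: children H:{G}, O:{T} ∪→ {G,T}; cost 1
[col 0] MU: children M:{C}, U:{T} ∪→ {C,T}; cost 1
[col 0] JMU: children J:{C}, MU:{C,T} ∩→ {C}; cost 0
[col 0] HJMOU: children HO:{G,T}, JMU:{C} ∪→ {C,G,T}; cost 1
[col 0] HJMOUV: children HJMOU:{C,G,T}, V:{C} ∩→ {C}; cost 0
[col 1] HO: children H:{A}, O:{G} ∪→ {A,G}; cost 1
[col 1] MU: children M:{G}, U:{G} ∩→ {G}; cost 0
[col 1] JMU: children J:{T}, MU:{G} ∪→ {G,T}; cost 1
[col 1] HJMOU: children HO:{A,G}, JMU:{G,T} ∩→ {G}; cost 0
[col 1] HJMOUV: children HJMOU:{G}, V:{T} ∪→ {G,T}; cost 1
[col 2] HO: children H:{C}, O:{T} ∪→ {C,T}; cost 1
[col 2] MU: children M:{T}, U:{C} ∪→ {C,T}; cost 1
[col 2] JMU: children J:{T}, MU:{C,T} ∩→ {T}; cost 0
[col 2] HJMOU: children HO:{C,T}, JMU:{T} ∩→ {T}; cost 0
[col 2] HJMOUV: children HJMOU:{T}, V:{T} ∩→ {T}; cost 0
[col 3] HO: children H:{A}, O:{T} ∪→ {A,T}; cost 1
[col 3] MU: children M:{G}, U:{G} ∩→ {G}; cost 0
[col 3] JMU: children J:{G}, MU:{G} ∩→ {G}; cost 0
[col 3] HJMOU: children HO:{A,T}, JMU:{G} ∪→ {A,G,T}; cost 1
[col 3] HJMOUV: children HJMOU:{A,G,T}, V:{G} ∩→ {G}; cost 0
per-site changes: [3, 3, 2, 2]; total = 10

10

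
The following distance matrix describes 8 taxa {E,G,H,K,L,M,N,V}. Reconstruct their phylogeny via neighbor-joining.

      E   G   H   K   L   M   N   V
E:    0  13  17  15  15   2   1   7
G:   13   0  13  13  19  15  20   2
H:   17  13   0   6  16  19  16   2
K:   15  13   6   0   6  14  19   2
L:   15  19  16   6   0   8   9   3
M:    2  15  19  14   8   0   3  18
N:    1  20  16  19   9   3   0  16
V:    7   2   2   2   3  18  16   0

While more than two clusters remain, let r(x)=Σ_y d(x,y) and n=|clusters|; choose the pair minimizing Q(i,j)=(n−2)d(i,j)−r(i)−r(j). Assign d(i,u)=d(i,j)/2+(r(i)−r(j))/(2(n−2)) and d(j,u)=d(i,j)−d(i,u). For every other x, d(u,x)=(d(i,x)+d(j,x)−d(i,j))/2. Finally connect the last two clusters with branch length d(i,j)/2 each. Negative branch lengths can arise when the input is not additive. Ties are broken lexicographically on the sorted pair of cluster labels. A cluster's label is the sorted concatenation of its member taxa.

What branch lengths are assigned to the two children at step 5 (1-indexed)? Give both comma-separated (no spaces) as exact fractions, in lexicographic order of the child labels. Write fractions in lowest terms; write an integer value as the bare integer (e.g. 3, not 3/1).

step 1: merge (E,N) at d=1, Q=-148; branch lengths E→-2/3, N→5/3; new cluster EN
  updated: d(EN,G)=16, d(EN,H)=16, d(EN,K)=33/2, d(EN,L)=23/2, d(EN,M)=2, d(EN,V)=11
step 2: merge (EN,M) at d=2, Q=-139; branch lengths EN→7/10, M→13/10; new cluster EMN
  updated: d(EMN,G)=29/2, d(EMN,H)=33/2, d(EMN,K)=57/4, d(EMN,L)=35/4, d(EMN,V)=27/2
step 3: merge (EMN,L) at d=35/4, Q=-341/4; branch lengths EMN→199/32, L→81/32; new cluster ELMN
  updated: d(ELMN,G)=99/8, d(ELMN,H)=95/8, d(ELMN,K)=23/4, d(ELMN,V)=31/8
step 4: merge (G,V) at d=2, Q=-177/4; branch lengths G→73/12, V→-49/12; new cluster GV
  updated: d(ELMN,GV)=57/8, d(GV,H)=13/2, d(GV,K)=13/2
step 5: merge (ELMN,K) at d=23/4, Q=-63/2; branch lengths ELMN→9/2, K→5/4; new cluster EKLMN
  updated: d(EKLMN,GV)=63/16, d(EKLMN,H)=97/16
step 6: merge (EKLMN,GV) at d=63/16, Q=-33/2; branch lengths EKLMN→7/4, GV→35/16; new cluster EGKLMNV
  updated: d(EGKLMNV,H)=69/16
step 7: merge (EGKLMNV,H) at d=69/16; branch lengths EGKLMNV→69/32, H→69/32; new cluster EGHKLMNV
final tree: ((((((E:-2/3,N:5/3):7/10,M:13/10):199/32,L:81/32):9/2,K:5/4):7/4,(G:73/12,V:-49/12):35/16):69/32,H:69/32)
total length: 111/4

9/2,5/4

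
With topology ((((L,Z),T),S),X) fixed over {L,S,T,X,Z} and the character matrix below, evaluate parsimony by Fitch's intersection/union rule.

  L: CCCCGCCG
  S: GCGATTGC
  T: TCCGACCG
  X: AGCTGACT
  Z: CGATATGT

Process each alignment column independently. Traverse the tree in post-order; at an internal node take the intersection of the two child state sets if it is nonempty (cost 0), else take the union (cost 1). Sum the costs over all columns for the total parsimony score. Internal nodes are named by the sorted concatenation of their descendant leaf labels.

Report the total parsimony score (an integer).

21

LZ@0: {C} ∩ {C} = {C} (intersection, +0)
LTZ@0: {C} ∪ {T} = {C,T} (union, +1)
LSTZ@0: {C,T} ∪ {G} = {C,G,T} (union, +1)
LSTXZ@0: {C,G,T} ∪ {A} = {A,C,G,T} (union, +1)
LZ@1: {C} ∪ {G} = {C,G} (union, +1)
LTZ@1: {C,G} ∩ {C} = {C} (intersection, +0)
LSTZ@1: {C} ∩ {C} = {C} (intersection, +0)
LSTXZ@1: {C} ∪ {G} = {C,G} (union, +1)
LZ@2: {C} ∪ {A} = {A,C} (union, +1)
LTZ@2: {A,C} ∩ {C} = {C} (intersection, +0)
LSTZ@2: {C} ∪ {G} = {C,G} (union, +1)
LSTXZ@2: {C,G} ∩ {C} = {C} (intersection, +0)
LZ@3: {C} ∪ {T} = {C,T} (union, +1)
LTZ@3: {C,T} ∪ {G} = {C,G,T} (union, +1)
LSTZ@3: {C,G,T} ∪ {A} = {A,C,G,T} (union, +1)
LSTXZ@3: {A,C,G,T} ∩ {T} = {T} (intersection, +0)
LZ@4: {G} ∪ {A} = {A,G} (union, +1)
LTZ@4: {A,G} ∩ {A} = {A} (intersection, +0)
LSTZ@4: {A} ∪ {T} = {A,T} (union, +1)
LSTXZ@4: {A,T} ∪ {G} = {A,G,T} (union, +1)
LZ@5: {C} ∪ {T} = {C,T} (union, +1)
LTZ@5: {C,T} ∩ {C} = {C} (intersection, +0)
LSTZ@5: {C} ∪ {T} = {C,T} (union, +1)
LSTXZ@5: {C,T} ∪ {A} = {A,C,T} (union, +1)
LZ@6: {C} ∪ {G} = {C,G} (union, +1)
LTZ@6: {C,G} ∩ {C} = {C} (intersection, +0)
LSTZ@6: {C} ∪ {G} = {C,G} (union, +1)
LSTXZ@6: {C,G} ∩ {C} = {C} (intersection, +0)
LZ@7: {G} ∪ {T} = {G,T} (union, +1)
LTZ@7: {G,T} ∩ {G} = {G} (intersection, +0)
LSTZ@7: {G} ∪ {C} = {C,G} (union, +1)
LSTXZ@7: {C,G} ∪ {T} = {C,G,T} (union, +1)
per-site changes: [3, 2, 2, 3, 3, 3, 2, 3]; total = 21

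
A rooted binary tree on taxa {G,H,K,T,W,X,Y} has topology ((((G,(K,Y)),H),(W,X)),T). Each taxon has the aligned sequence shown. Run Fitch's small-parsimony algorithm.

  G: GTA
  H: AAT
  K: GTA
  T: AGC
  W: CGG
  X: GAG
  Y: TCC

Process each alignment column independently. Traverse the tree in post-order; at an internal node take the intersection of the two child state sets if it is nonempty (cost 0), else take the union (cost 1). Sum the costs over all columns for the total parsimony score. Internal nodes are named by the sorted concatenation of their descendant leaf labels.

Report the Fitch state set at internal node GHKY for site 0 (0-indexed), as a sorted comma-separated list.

A,G

[col 0] KY: children K:{G}, Y:{T} ∪→ {G,T}; cost 1
[col 0] GKY: children G:{G}, KY:{G,T} ∩→ {G}; cost 0
[col 0] GHKY: children GKY:{G}, H:{A} ∪→ {A,G}; cost 1
[col 0] WX: children W:{C}, X:{G} ∪→ {C,G}; cost 1
[col 0] GHKWXY: children GHKY:{A,G}, WX:{C,G} ∩→ {G}; cost 0
[col 0] GHKTWXY: children GHKWXY:{G}, T:{A} ∪→ {A,G}; cost 1
[col 1] KY: children K:{T}, Y:{C} ∪→ {C,T}; cost 1
[col 1] GKY: children G:{T}, KY:{C,T} ∩→ {T}; cost 0
[col 1] GHKY: children GKY:{T}, H:{A} ∪→ {A,T}; cost 1
[col 1] WX: children W:{G}, X:{A} ∪→ {A,G}; cost 1
[col 1] GHKWXY: children GHKY:{A,T}, WX:{A,G} ∩→ {A}; cost 0
[col 1] GHKTWXY: children GHKWXY:{A}, T:{G} ∪→ {A,G}; cost 1
[col 2] KY: children K:{A}, Y:{C} ∪→ {A,C}; cost 1
[col 2] GKY: children G:{A}, KY:{A,C} ∩→ {A}; cost 0
[col 2] GHKY: children GKY:{A}, H:{T} ∪→ {A,T}; cost 1
[col 2] WX: children W:{G}, X:{G} ∩→ {G}; cost 0
[col 2] GHKWXY: children GHKY:{A,T}, WX:{G} ∪→ {A,G,T}; cost 1
[col 2] GHKTWXY: children GHKWXY:{A,G,T}, T:{C} ∪→ {A,C,G,T}; cost 1
per-site changes: [4, 4, 4]; total = 12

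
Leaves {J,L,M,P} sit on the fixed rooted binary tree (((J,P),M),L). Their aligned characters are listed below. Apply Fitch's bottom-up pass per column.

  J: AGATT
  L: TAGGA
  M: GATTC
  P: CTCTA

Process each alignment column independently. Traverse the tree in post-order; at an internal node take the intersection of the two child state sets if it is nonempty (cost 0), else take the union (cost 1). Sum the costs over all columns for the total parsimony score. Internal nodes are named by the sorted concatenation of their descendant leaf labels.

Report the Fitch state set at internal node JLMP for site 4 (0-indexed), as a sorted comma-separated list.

A

site 0, node JP: J={A} ∪ P={C} → {A,C} (+1)
site 0, node JMP: JP={A,C} ∪ M={G} → {A,C,G} (+1)
site 0, node JLMP: JMP={A,C,G} ∪ L={T} → {A,C,G,T} (+1)
site 1, node JP: J={G} ∪ P={T} → {G,T} (+1)
site 1, node JMP: JP={G,T} ∪ M={A} → {A,G,T} (+1)
site 1, node JLMP: JMP={A,G,T} ∩ L={A} → {A} (+0)
site 2, node JP: J={A} ∪ P={C} → {A,C} (+1)
site 2, node JMP: JP={A,C} ∪ M={T} → {A,C,T} (+1)
site 2, node JLMP: JMP={A,C,T} ∪ L={G} → {A,C,G,T} (+1)
site 3, node JP: J={T} ∩ P={T} → {T} (+0)
site 3, node JMP: JP={T} ∩ M={T} → {T} (+0)
site 3, node JLMP: JMP={T} ∪ L={G} → {G,T} (+1)
site 4, node JP: J={T} ∪ P={A} → {A,T} (+1)
site 4, node JMP: JP={A,T} ∪ M={C} → {A,C,T} (+1)
site 4, node JLMP: JMP={A,C,T} ∩ L={A} → {A} (+0)
per-site changes: [3, 2, 3, 1, 2]; total = 11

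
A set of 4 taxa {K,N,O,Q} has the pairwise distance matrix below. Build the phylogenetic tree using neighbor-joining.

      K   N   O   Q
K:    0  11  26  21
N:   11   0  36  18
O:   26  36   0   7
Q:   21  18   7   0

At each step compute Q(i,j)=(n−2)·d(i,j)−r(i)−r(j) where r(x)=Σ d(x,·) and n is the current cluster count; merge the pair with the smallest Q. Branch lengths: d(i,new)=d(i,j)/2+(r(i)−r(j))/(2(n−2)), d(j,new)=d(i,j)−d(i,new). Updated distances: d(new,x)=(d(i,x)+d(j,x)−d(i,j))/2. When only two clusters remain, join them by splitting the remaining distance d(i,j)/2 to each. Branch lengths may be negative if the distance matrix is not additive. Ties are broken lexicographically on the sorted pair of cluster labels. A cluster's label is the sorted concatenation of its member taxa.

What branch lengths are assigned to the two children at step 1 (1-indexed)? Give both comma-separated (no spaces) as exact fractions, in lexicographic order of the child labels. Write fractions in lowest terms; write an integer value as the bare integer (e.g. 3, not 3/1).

15/4,29/4

step 1: merge (K,N) at d=11, Q=-101; branch lengths K→15/4, N→29/4; new cluster KN
  updated: d(KN,O)=51/2, d(KN,Q)=14
step 2: merge (KN,O) at d=51/2, Q=-93/2; branch lengths KN→65/4, O→37/4; new cluster KNO
  updated: d(KNO,Q)=-9/4
step 3: merge (KNO,Q) at d=-9/4; branch lengths KNO→-9/8, Q→-9/8; new cluster KNOQ
final tree: (((K:15/4,N:29/4):65/4,O:37/4):-9/8,Q:-9/8)
total length: 137/4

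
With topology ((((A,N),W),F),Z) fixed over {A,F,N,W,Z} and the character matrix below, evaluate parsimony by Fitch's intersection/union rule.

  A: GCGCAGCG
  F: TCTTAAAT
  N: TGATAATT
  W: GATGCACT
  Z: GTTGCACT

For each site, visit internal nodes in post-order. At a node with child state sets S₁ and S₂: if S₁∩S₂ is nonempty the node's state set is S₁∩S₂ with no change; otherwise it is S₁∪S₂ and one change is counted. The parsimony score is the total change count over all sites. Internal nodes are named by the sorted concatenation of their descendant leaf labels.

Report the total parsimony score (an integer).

16

site 0, node AN: A={G} ∪ N={T} → {G,T} (+1)
site 0, node ANW: AN={G,T} ∩ W={G} → {G} (+0)
site 0, node AFNW: ANW={G} ∪ F={T} → {G,T} (+1)
site 0, node AFNWZ: AFNW={G,T} ∩ Z={G} → {G} (+0)
site 1, node AN: A={C} ∪ N={G} → {C,G} (+1)
site 1, node ANW: AN={C,G} ∪ W={A} → {A,C,G} (+1)
site 1, node AFNW: ANW={A,C,G} ∩ F={C} → {C} (+0)
site 1, node AFNWZ: AFNW={C} ∪ Z={T} → {C,T} (+1)
site 2, node AN: A={G} ∪ N={A} → {A,G} (+1)
site 2, node ANW: AN={A,G} ∪ W={T} → {A,G,T} (+1)
site 2, node AFNW: ANW={A,G,T} ∩ F={T} → {T} (+0)
site 2, node AFNWZ: AFNW={T} ∩ Z={T} → {T} (+0)
site 3, node AN: A={C} ∪ N={T} → {C,T} (+1)
site 3, node ANW: AN={C,T} ∪ W={G} → {C,G,T} (+1)
site 3, node AFNW: ANW={C,G,T} ∩ F={T} → {T} (+0)
site 3, node AFNWZ: AFNW={T} ∪ Z={G} → {G,T} (+1)
site 4, node AN: A={A} ∩ N={A} → {A} (+0)
site 4, node ANW: AN={A} ∪ W={C} → {A,C} (+1)
site 4, node AFNW: ANW={A,C} ∩ F={A} → {A} (+0)
site 4, node AFNWZ: AFNW={A} ∪ Z={C} → {A,C} (+1)
site 5, node AN: A={G} ∪ N={A} → {A,G} (+1)
site 5, node ANW: AN={A,G} ∩ W={A} → {A} (+0)
site 5, node AFNW: ANW={A} ∩ F={A} → {A} (+0)
site 5, node AFNWZ: AFNW={A} ∩ Z={A} → {A} (+0)
site 6, node AN: A={C} ∪ N={T} → {C,T} (+1)
site 6, node ANW: AN={C,T} ∩ W={C} → {C} (+0)
site 6, node AFNW: ANW={C} ∪ F={A} → {A,C} (+1)
site 6, node AFNWZ: AFNW={A,C} ∩ Z={C} → {C} (+0)
site 7, node AN: A={G} ∪ N={T} → {G,T} (+1)
site 7, node ANW: AN={G,T} ∩ W={T} → {T} (+0)
site 7, node AFNW: ANW={T} ∩ F={T} → {T} (+0)
site 7, node AFNWZ: AFNW={T} ∩ Z={T} → {T} (+0)
per-site changes: [2, 3, 2, 3, 2, 1, 2, 1]; total = 16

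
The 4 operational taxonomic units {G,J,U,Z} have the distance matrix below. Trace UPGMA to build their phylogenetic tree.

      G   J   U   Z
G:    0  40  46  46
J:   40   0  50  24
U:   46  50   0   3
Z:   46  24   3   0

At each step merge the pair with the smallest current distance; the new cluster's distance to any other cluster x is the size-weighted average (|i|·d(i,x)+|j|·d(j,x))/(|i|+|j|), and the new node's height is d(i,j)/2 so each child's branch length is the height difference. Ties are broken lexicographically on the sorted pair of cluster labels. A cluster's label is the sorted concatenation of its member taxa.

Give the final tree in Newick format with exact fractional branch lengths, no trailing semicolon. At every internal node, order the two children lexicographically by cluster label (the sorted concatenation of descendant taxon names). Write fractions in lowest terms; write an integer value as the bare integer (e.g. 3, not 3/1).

(G:22,(J:37/2,(U:3/2,Z:3/2):17):7/2)

step 1: merge (U,Z) at d=3; branch lengths U→3/2, Z→3/2; new cluster UZ
  updated: d(G,UZ)=46, d(J,UZ)=37
step 2: merge (J,UZ) at d=37; branch lengths J→37/2, UZ→17; new cluster JUZ
  updated: d(G,JUZ)=44
step 3: merge (G,JUZ) at d=44; branch lengths G→22, JUZ→7/2; new cluster GJUZ
final tree: (G:22,(J:37/2,(U:3/2,Z:3/2):17):7/2)
total length: 64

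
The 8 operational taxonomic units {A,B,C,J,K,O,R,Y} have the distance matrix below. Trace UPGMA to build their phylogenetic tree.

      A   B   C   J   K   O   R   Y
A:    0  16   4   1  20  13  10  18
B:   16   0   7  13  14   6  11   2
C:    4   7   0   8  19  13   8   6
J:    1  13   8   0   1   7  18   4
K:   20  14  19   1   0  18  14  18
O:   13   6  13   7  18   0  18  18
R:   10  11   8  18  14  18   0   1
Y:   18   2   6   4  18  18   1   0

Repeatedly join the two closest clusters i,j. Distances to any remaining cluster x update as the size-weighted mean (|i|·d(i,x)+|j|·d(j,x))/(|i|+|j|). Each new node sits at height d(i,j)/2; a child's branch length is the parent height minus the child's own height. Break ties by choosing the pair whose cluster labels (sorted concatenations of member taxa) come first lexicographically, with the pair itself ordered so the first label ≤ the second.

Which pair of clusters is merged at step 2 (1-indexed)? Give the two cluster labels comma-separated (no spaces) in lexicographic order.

step 1: merge (A,J) at d=1; branch lengths A→1/2, J→1/2; new cluster AJ
  updated: d(AJ,B)=29/2, d(AJ,C)=6, d(AJ,K)=21/2, d(AJ,O)=10, d(AJ,R)=14, d(AJ,Y)=11
step 2: merge (R,Y) at d=1; branch lengths R→1/2, Y→1/2; new cluster RY
  updated: d(AJ,RY)=25/2, d(B,RY)=13/2, d(C,RY)=7, d(K,RY)=16, d(O,RY)=18
step 3: merge (AJ,C) at d=6; branch lengths AJ→5/2, C→3; new cluster ACJ
  updated: d(ACJ,B)=12, d(ACJ,K)=40/3, d(ACJ,O)=11, d(ACJ,RY)=32/3
step 4: merge (B,O) at d=6; branch lengths B→3, O→3; new cluster BO
  updated: d(ACJ,BO)=23/2, d(BO,K)=16, d(BO,RY)=49/4
step 5: merge (ACJ,RY) at d=32/3; branch lengths ACJ→7/3, RY→29/6; new cluster ACJRY
  updated: d(ACJRY,BO)=59/5, d(ACJRY,K)=72/5
step 6: merge (ACJRY,BO) at d=59/5; branch lengths ACJRY→17/30, BO→29/10; new cluster ABCJORY
  updated: d(ABCJORY,K)=104/7
step 7: merge (ABCJORY,K) at d=104/7; branch lengths ABCJORY→107/70, K→52/7; new cluster ABCJKORY
final tree: (((((A:1/2,J:1/2):5/2,C:3):7/3,(R:1/2,Y:1/2):29/6):17/30,(B:3,O:3):29/10):107/70,K:52/7)
total length: 6949/210

R,Y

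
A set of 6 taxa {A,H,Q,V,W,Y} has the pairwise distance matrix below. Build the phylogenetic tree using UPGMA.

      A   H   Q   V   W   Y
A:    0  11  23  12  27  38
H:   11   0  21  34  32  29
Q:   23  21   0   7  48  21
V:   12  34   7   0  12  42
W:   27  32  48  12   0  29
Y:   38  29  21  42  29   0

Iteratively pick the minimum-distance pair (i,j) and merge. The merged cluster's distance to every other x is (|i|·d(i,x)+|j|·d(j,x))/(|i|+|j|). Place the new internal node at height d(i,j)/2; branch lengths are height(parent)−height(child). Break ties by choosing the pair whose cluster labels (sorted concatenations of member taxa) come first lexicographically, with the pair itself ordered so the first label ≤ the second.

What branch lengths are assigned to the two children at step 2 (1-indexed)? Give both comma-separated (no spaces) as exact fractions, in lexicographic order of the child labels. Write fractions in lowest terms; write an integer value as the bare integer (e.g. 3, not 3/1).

11/2,11/2

step 1: merge (Q,V) at d=7; branch lengths Q→7/2, V→7/2; new cluster QV
  updated: d(A,QV)=35/2, d(H,QV)=55/2, d(QV,W)=30, d(QV,Y)=63/2
step 2: merge (A,H) at d=11; branch lengths A→11/2, H→11/2; new cluster AH
  updated: d(AH,QV)=45/2, d(AH,W)=59/2, d(AH,Y)=67/2
step 3: merge (AH,QV) at d=45/2; branch lengths AH→23/4, QV→31/4; new cluster AHQV
  updated: d(AHQV,W)=119/4, d(AHQV,Y)=65/2
step 4: merge (W,Y) at d=29; branch lengths W→29/2, Y→29/2; new cluster WY
  updated: d(AHQV,WY)=249/8
step 5: merge (AHQV,WY) at d=249/8; branch lengths AHQV→69/16, WY→17/16; new cluster AHQVWY
final tree: (((A:11/2,H:11/2):23/4,(Q:7/2,V:7/2):31/4):69/16,(W:29/2,Y:29/2):17/16)
total length: 527/8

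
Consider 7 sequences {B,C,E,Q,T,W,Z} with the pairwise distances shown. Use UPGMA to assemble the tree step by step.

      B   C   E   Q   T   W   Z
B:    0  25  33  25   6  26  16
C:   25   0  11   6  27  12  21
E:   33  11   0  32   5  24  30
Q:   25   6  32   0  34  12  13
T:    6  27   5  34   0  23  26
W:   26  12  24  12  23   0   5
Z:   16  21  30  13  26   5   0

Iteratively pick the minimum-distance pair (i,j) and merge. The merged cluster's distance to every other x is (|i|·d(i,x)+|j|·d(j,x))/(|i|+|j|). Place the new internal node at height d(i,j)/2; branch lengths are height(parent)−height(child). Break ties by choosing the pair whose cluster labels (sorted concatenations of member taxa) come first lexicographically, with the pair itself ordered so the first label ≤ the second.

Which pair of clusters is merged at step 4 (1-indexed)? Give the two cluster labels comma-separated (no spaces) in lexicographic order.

iteration 1: select E,T (d=5); attach at lengths (5/2, 5/2); label the merged cluster ET
  updated: d(B,ET)=39/2, d(C,ET)=19, d(ET,Q)=33, d(ET,W)=47/2, d(ET,Z)=28
iteration 2: select W,Z (d=5); attach at lengths (5/2, 5/2); label the merged cluster WZ
  updated: d(B,WZ)=21, d(C,WZ)=33/2, d(ET,WZ)=103/4, d(Q,WZ)=25/2
iteration 3: select C,Q (d=6); attach at lengths (3, 3); label the merged cluster CQ
  updated: d(B,CQ)=25, d(CQ,ET)=26, d(CQ,WZ)=29/2
iteration 4: select CQ,WZ (d=29/2); attach at lengths (17/4, 19/4); label the merged cluster CQWZ
  updated: d(B,CQWZ)=23, d(CQWZ,ET)=207/8
iteration 5: select B,ET (d=39/2); attach at lengths (39/4, 29/4); label the merged cluster BET
  updated: d(BET,CQWZ)=299/12
iteration 6: select BET,CQWZ (d=299/12); attach at lengths (65/24, 125/24); label the merged cluster BCEQTWZ
final tree: ((B:39/4,(E:5/2,T:5/2):29/4):65/24,((C:3,Q:3):17/4,(W:5/2,Z:5/2):19/4):125/24)
total length: 599/12

CQ,WZ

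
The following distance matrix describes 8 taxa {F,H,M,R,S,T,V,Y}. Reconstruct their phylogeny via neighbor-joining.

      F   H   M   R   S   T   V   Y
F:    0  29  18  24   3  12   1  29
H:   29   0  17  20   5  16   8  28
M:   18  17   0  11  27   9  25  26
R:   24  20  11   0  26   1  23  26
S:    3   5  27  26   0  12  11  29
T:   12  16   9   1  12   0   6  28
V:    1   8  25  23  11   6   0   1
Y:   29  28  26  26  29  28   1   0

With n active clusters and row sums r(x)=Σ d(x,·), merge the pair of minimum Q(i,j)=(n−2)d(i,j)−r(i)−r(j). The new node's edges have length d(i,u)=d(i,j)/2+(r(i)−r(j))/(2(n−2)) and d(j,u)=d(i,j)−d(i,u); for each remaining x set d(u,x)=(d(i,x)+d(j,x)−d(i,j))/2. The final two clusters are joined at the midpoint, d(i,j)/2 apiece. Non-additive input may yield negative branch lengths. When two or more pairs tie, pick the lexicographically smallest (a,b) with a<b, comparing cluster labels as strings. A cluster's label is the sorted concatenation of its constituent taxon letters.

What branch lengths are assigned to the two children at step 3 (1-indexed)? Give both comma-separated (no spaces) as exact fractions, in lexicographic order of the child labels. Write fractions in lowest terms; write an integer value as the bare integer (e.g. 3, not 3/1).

step 1: merge (V,Y) at d=1, Q=-236; branch lengths V→-43/6, Y→49/6; new cluster VY
  updated: d(F,VY)=29/2, d(H,VY)=35/2, d(M,VY)=25, d(R,VY)=24, d(S,VY)=39/2, d(T,VY)=33/2
step 2: merge (F,S) at d=3, Q=-178; branch lengths F→23/10, S→7/10; new cluster FS
  updated: d(FS,H)=31/2, d(FS,M)=21, d(FS,R)=47/2, d(FS,T)=21/2, d(FS,VY)=31/2
step 3: merge (R,T) at d=1, Q=-257/2; branch lengths R→61/16, T→-45/16; new cluster RT
  updated: d(FS,RT)=33/2, d(H,RT)=35/2, d(M,RT)=19/2, d(RT,VY)=79/4
step 4: merge (M,RT) at d=19/2, Q=-429/4; branch lengths M→151/24, RT→77/24; new cluster MRT
  updated: d(FS,MRT)=14, d(H,MRT)=25/2, d(MRT,VY)=141/8
step 5: merge (FS,VY) at d=31/2, Q=-517/8; branch lengths FS→203/32, VY→293/32; new cluster FSVY
  updated: d(FSVY,H)=35/4, d(FSVY,MRT)=129/16
step 6: merge (FSVY,H) at d=35/4, Q=-469/16; branch lengths FSVY→69/32, H→211/32; new cluster FHSVY
  updated: d(FHSVY,MRT)=189/32
step 7: merge (FHSVY,MRT) at d=189/32; branch lengths FHSVY→189/64, MRT→189/64; new cluster FHMRSTVY
final tree: ((((F:23/10,S:7/10):203/32,(V:-43/6,Y:49/6):293/32):69/32,H:211/32):189/64,(M:151/24,(R:61/16,T:-45/16):77/24):189/64)
total length: 1429/32

61/16,-45/16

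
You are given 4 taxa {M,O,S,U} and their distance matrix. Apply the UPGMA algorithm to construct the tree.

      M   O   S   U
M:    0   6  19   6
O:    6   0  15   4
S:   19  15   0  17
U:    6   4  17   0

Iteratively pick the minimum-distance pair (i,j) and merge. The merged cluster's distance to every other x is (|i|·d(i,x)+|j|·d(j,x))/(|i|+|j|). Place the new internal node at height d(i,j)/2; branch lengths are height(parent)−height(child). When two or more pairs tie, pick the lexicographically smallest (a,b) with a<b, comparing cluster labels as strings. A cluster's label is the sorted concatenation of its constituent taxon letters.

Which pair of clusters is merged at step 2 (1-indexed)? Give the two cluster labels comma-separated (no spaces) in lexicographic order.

M,OU

iteration 1: select O,U (d=4); attach at lengths (2, 2); label the merged cluster OU
  updated: d(M,OU)=6, d(OU,S)=16
iteration 2: select M,OU (d=6); attach at lengths (3, 1); label the merged cluster MOU
  updated: d(MOU,S)=17
iteration 3: select MOU,S (d=17); attach at lengths (11/2, 17/2); label the merged cluster MOSU
final tree: ((M:3,(O:2,U:2):1):11/2,S:17/2)
total length: 22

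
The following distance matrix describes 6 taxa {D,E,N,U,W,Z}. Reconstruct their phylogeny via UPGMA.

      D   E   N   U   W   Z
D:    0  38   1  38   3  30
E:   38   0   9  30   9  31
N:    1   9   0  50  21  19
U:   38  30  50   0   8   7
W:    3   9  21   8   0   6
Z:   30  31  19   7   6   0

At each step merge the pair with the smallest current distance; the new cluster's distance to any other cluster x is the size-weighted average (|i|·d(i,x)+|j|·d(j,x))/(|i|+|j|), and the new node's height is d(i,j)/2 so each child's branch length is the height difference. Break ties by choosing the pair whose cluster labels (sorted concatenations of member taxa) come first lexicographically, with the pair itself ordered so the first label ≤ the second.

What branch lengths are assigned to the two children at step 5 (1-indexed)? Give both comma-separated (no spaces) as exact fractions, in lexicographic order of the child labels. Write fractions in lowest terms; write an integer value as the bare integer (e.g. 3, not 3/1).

25/2,4/3

1. join D+N (d=1) ⇒ DN; edges |D|=1/2, |N|=1/2
  updated: d(DN,E)=47/2, d(DN,U)=44, d(DN,W)=12, d(DN,Z)=49/2
2. join W+Z (d=6) ⇒ WZ; edges |W|=3, |Z|=3
  updated: d(DN,WZ)=73/4, d(E,WZ)=20, d(U,WZ)=15/2
3. join U+WZ (d=15/2) ⇒ UWZ; edges |U|=15/4, |WZ|=3/4
  updated: d(DN,UWZ)=161/6, d(E,UWZ)=70/3
4. join E+UWZ (d=70/3) ⇒ EUWZ; edges |E|=35/3, |UWZ|=95/12
  updated: d(DN,EUWZ)=26
5. join DN+EUWZ (d=26) ⇒ DENUWZ; edges |DN|=25/2, |EUWZ|=4/3
final tree: ((D:1/2,N:1/2):25/2,(E:35/3,(U:15/4,(W:3,Z:3):3/4):95/12):4/3)
total length: 539/12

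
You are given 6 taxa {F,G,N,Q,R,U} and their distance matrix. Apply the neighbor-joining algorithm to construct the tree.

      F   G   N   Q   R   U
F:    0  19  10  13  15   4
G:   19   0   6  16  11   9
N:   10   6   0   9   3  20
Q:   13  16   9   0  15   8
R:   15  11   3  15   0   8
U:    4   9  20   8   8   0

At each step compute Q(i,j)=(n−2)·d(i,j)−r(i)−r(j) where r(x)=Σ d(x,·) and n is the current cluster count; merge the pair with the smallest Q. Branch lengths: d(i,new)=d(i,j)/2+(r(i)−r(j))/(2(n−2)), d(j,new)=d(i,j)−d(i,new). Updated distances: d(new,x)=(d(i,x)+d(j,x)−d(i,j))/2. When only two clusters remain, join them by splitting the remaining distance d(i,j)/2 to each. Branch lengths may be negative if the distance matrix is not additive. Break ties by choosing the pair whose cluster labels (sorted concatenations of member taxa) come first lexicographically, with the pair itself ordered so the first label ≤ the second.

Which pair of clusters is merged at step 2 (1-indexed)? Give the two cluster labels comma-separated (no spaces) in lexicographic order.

step 1: merge (F,U) at d=4, Q=-94; branch lengths F→7/2, U→1/2; new cluster FU
  updated: d(FU,G)=12, d(FU,N)=13, d(FU,Q)=17/2, d(FU,R)=19/2
step 2: merge (FU,Q) at d=17/2, Q=-66; branch lengths FU→10/3, Q→31/6; new cluster FQU
  updated: d(FQU,G)=39/4, d(FQU,N)=27/4, d(FQU,R)=8
step 3: merge (FQU,G) at d=39/4, Q=-127/4; branch lengths FQU→69/16, G→87/16; new cluster FGQU
  updated: d(FGQU,N)=3/2, d(FGQU,R)=37/8
step 4: merge (FGQU,N) at d=3/2, Q=-73/8; branch lengths FGQU→25/16, N→-1/16; new cluster FGNQU
  updated: d(FGNQU,R)=49/16
step 5: merge (FGNQU,R) at d=49/16; branch lengths FGNQU→49/32, R→49/32; new cluster FGNQRU
final tree: (((((F:7/2,U:1/2):10/3,Q:31/6):69/16,G:87/16):25/16,N:-1/16):49/32,R:49/32)
total length: 429/16

FU,Q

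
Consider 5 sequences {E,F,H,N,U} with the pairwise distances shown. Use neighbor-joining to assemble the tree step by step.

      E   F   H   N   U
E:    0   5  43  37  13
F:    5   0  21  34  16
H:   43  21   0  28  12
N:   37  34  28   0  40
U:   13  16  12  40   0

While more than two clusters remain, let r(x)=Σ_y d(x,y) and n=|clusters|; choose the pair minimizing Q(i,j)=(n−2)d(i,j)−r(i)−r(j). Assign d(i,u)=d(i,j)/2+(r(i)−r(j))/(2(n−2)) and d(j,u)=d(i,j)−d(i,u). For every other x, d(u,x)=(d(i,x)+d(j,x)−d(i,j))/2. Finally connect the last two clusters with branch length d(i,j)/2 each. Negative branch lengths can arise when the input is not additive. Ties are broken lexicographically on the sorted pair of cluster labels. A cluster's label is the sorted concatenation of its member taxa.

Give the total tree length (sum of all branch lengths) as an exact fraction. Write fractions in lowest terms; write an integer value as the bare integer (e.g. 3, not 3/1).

429/8

1. join E+F (d=5, Q=-159) ⇒ EF; edges |E|=37/6, |F|=-7/6
  updated: d(EF,H)=59/2, d(EF,N)=33, d(EF,U)=12
2. join EF+U (d=12, Q=-229/2) ⇒ EFU; edges |EF|=69/8, |U|=27/8
  updated: d(EFU,H)=59/4, d(EFU,N)=61/2
3. join EFU+H (d=59/4, Q=-293/4) ⇒ EFHU; edges |EFU|=69/8, |H|=49/8
  updated: d(EFHU,N)=175/8
4. join EFHU+N (d=175/8) ⇒ EFHNU; edges |EFHU|=175/16, |N|=175/16
final tree: ((((E:37/6,F:-7/6):69/8,U:27/8):69/8,H:49/8):175/16,N:175/16)
total length: 429/8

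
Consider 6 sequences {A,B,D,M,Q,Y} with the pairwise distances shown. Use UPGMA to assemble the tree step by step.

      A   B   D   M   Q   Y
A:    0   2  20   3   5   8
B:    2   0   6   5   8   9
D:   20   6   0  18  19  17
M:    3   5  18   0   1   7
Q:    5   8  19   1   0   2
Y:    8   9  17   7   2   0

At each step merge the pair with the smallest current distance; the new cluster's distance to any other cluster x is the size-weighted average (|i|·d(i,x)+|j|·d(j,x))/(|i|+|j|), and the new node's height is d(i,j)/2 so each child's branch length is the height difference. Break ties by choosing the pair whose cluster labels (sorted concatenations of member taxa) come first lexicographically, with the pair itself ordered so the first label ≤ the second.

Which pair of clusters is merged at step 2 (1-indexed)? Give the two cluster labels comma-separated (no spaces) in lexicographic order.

A,B

step 1: merge (M,Q) at d=1; branch lengths M→1/2, Q→1/2; new cluster MQ
  updated: d(A,MQ)=4, d(B,MQ)=13/2, d(D,MQ)=37/2, d(MQ,Y)=9/2
step 2: merge (A,B) at d=2; branch lengths A→1, B→1; new cluster AB
  updated: d(AB,D)=13, d(AB,MQ)=21/4, d(AB,Y)=17/2
step 3: merge (MQ,Y) at d=9/2; branch lengths MQ→7/4, Y→9/4; new cluster MQY
  updated: d(AB,MQY)=19/3, d(D,MQY)=18
step 4: merge (AB,MQY) at d=19/3; branch lengths AB→13/6, MQY→11/12; new cluster ABMQY
  updated: d(ABMQY,D)=16
step 5: merge (ABMQY,D) at d=16; branch lengths ABMQY→29/6, D→8; new cluster ABDMQY
final tree: (((A:1,B:1):13/6,((M:1/2,Q:1/2):7/4,Y:9/4):11/12):29/6,D:8)
total length: 275/12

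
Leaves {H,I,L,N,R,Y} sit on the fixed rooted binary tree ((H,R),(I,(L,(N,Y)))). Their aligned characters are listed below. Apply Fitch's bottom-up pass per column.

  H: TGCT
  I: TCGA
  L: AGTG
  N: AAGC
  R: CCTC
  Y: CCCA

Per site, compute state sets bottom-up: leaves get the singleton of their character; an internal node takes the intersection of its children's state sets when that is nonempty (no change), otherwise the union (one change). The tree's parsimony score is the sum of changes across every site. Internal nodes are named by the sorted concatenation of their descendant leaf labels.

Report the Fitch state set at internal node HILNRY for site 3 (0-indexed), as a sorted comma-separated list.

A,C,T

site 0, node HR: H={T} ∪ R={C} → {C,T} (+1)
site 0, node NY: N={A} ∪ Y={C} → {A,C} (+1)
site 0, node LNY: L={A} ∩ NY={A,C} → {A} (+0)
site 0, node ILNY: I={T} ∪ LNY={A} → {A,T} (+1)
site 0, node HILNRY: HR={C,T} ∩ ILNY={A,T} → {T} (+0)
site 1, node HR: H={G} ∪ R={C} → {C,G} (+1)
site 1, node NY: N={A} ∪ Y={C} → {A,C} (+1)
site 1, node LNY: L={G} ∪ NY={A,C} → {A,C,G} (+1)
site 1, node ILNY: I={C} ∩ LNY={A,C,G} → {C} (+0)
site 1, node HILNRY: HR={C,G} ∩ ILNY={C} → {C} (+0)
site 2, node HR: H={C} ∪ R={T} → {C,T} (+1)
site 2, node NY: N={G} ∪ Y={C} → {C,G} (+1)
site 2, node LNY: L={T} ∪ NY={C,G} → {C,G,T} (+1)
site 2, node ILNY: I={G} ∩ LNY={C,G,T} → {G} (+0)
site 2, node HILNRY: HR={C,T} ∪ ILNY={G} → {C,G,T} (+1)
site 3, node HR: H={T} ∪ R={C} → {C,T} (+1)
site 3, node NY: N={C} ∪ Y={A} → {A,C} (+1)
site 3, node LNY: L={G} ∪ NY={A,C} → {A,C,G} (+1)
site 3, node ILNY: I={A} ∩ LNY={A,C,G} → {A} (+0)
site 3, node HILNRY: HR={C,T} ∪ ILNY={A} → {A,C,T} (+1)
per-site changes: [3, 3, 4, 4]; total = 14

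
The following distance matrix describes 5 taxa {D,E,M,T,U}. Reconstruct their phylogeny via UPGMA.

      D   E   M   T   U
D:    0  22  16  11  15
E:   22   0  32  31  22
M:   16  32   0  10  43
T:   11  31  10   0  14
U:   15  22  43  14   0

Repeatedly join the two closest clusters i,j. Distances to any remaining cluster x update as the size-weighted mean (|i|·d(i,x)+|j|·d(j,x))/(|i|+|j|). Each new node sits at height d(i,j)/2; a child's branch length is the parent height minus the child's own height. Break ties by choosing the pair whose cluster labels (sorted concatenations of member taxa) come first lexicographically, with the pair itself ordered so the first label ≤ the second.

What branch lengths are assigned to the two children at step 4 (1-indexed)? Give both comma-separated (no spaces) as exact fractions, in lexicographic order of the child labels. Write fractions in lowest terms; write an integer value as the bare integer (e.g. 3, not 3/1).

19/3,25/12

iteration 1: select M,T (d=10); attach at lengths (5, 5); label the merged cluster MT
  updated: d(D,MT)=27/2, d(E,MT)=63/2, d(MT,U)=57/2
iteration 2: select D,MT (d=27/2); attach at lengths (27/4, 7/4); label the merged cluster DMT
  updated: d(DMT,E)=85/3, d(DMT,U)=24
iteration 3: select E,U (d=22); attach at lengths (11, 11); label the merged cluster EU
  updated: d(DMT,EU)=157/6
iteration 4: select DMT,EU (d=157/6); attach at lengths (19/3, 25/12); label the merged cluster DEMTU
final tree: ((D:27/4,(M:5,T:5):7/4):19/3,(E:11,U:11):25/12)
total length: 587/12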